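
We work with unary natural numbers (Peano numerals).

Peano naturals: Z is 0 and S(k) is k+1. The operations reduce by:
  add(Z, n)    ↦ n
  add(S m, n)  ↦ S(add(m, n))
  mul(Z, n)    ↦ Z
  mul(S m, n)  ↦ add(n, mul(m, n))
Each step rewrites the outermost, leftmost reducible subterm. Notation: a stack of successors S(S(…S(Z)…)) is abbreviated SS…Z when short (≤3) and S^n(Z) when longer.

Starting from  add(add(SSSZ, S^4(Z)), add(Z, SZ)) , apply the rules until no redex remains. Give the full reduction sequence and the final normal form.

  start: add(add(SSSZ, S^4(Z)), add(Z, SZ))
  →1  add(S(add(SSZ, S^4(Z))), add(Z, SZ))
  →2  S(add(add(SSZ, S^4(Z)), add(Z, SZ)))
  →3  S(add(S(add(SZ, S^4(Z))), add(Z, SZ)))
  →4  S(S(add(add(SZ, S^4(Z)), add(Z, SZ))))
  →5  S(S(add(S(add(Z, S^4(Z))), add(Z, SZ))))
  →6  S(S(S(add(add(Z, S^4(Z)), add(Z, SZ)))))
  →7  S(S(S(add(S^4(Z), add(Z, SZ)))))
  →8  S(S(S(S(add(SSSZ, add(Z, SZ))))))
  →9  S(S(S(S(S(add(SSZ, add(Z, SZ)))))))
  →10  S(S(S(S(S(S(add(SZ, add(Z, SZ))))))))
  →11  S(S(S(S(S(S(S(add(Z, add(Z, SZ)))))))))
  →12  S(S(S(S(S(S(S(add(Z, SZ))))))))
  →13  S^8(Z)

Answer: normal form = S^8(Z)  (in 13 steps)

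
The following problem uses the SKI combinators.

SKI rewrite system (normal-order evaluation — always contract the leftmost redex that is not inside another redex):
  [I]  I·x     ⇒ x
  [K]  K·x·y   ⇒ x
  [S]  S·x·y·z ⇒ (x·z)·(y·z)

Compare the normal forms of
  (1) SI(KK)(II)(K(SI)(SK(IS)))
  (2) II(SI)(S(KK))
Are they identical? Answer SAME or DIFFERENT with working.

Term A:
  start: SI(KK)(II)(K(SI)(SK(IS)))
  step 1: I(II)(KK(II))(K(SI)(SK(IS)))
  step 2: II(KK(II))(K(SI)(SK(IS)))
  step 3: I(KK(II))(K(SI)(SK(IS)))
  step 4: KK(II)(K(SI)(SK(IS)))
  step 5: K(K(SI)(SK(IS)))
  step 6: K(SI)

Term B:
  start: II(SI)(S(KK))
  step 1: I(SI)(S(KK))
  step 2: SI(S(KK))

Answer: DIFFERENT — A ⇓ K(SI), B ⇓ SI(S(KK))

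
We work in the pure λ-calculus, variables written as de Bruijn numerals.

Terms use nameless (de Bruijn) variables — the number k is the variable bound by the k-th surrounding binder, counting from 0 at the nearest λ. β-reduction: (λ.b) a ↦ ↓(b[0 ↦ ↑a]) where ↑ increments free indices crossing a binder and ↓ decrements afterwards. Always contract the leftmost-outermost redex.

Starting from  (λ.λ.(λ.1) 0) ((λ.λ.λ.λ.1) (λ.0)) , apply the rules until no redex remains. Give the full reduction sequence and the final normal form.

Answer: normal form = λ.0  (in 2 steps)

Working:
  start: (λ.λ.(λ.1) 0) ((λ.λ.λ.λ.1) (λ.0))
  →1  λ.(λ.1) 0
  →2  λ.0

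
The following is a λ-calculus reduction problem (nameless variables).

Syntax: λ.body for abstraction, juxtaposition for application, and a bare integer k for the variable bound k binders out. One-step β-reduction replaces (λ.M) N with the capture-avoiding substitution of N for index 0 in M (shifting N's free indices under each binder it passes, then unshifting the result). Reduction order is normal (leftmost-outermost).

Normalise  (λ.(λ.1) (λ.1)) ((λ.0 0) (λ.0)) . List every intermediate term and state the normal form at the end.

Answer: normal form = λ.0  (in 4 steps)

Reduction:
  start: (λ.(λ.1) (λ.1)) ((λ.0 0) (λ.0))
  →1  (λ.(λ.0 0) (λ.0)) (λ.(λ.0 0) (λ.0))
  →2  (λ.0 0) (λ.0)
  →3  (λ.0) (λ.0)
  →4  λ.0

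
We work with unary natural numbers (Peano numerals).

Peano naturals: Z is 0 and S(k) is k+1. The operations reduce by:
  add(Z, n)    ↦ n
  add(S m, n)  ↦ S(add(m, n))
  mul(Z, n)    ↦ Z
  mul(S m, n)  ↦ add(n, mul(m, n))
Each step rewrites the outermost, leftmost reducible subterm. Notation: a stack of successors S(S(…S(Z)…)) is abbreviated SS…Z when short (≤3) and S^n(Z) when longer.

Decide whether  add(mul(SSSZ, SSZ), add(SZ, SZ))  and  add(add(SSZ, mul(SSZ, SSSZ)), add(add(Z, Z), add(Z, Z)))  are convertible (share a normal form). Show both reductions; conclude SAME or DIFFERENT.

Term A:
  start: add(mul(SSSZ, SSZ), add(SZ, SZ))
  step 1: add(add(SSZ, mul(SSZ, SSZ)), add(SZ, SZ))
  step 2: add(S(add(SZ, mul(SSZ, SSZ))), add(SZ, SZ))
  step 3: S(add(add(SZ, mul(SSZ, SSZ)), add(SZ, SZ)))
  step 4: S(add(S(add(Z, mul(SSZ, SSZ))), add(SZ, SZ)))
  step 5: S(S(add(add(Z, mul(SSZ, SSZ)), add(SZ, SZ))))
  step 6: S(S(add(mul(SSZ, SSZ), add(SZ, SZ))))
  step 7: S(S(add(add(SSZ, mul(SZ, SSZ)), add(SZ, SZ))))
  step 8: S(S(add(S(add(SZ, mul(SZ, SSZ))), add(SZ, SZ))))
  step 9: S(S(S(add(add(SZ, mul(SZ, SSZ)), add(SZ, SZ)))))
  step 10: S(S(S(add(S(add(Z, mul(SZ, SSZ))), add(SZ, SZ)))))
  step 11: S(S(S(S(add(add(Z, mul(SZ, SSZ)), add(SZ, SZ))))))
  step 12: S(S(S(S(add(mul(SZ, SSZ), add(SZ, SZ))))))
  step 13: S(S(S(S(add(add(SSZ, mul(Z, SSZ)), add(SZ, SZ))))))
  step 14: S(S(S(S(add(S(add(SZ, mul(Z, SSZ))), add(SZ, SZ))))))
  step 15: S(S(S(S(S(add(add(SZ, mul(Z, SSZ)), add(SZ, SZ)))))))
  step 16: S(S(S(S(S(add(S(add(Z, mul(Z, SSZ))), add(SZ, SZ)))))))
  step 17: S(S(S(S(S(S(add(add(Z, mul(Z, SSZ)), add(SZ, SZ))))))))
  step 18: S(S(S(S(S(S(add(mul(Z, SSZ), add(SZ, SZ))))))))
  step 19: S(S(S(S(S(S(add(Z, add(SZ, SZ))))))))
  step 20: S(S(S(S(S(S(add(SZ, SZ)))))))
  step 21: S(S(S(S(S(S(S(add(Z, SZ))))))))
  step 22: S^8(Z)

Term B:
  start: add(add(SSZ, mul(SSZ, SSSZ)), add(add(Z, Z), add(Z, Z)))
  step 1: add(S(add(SZ, mul(SSZ, SSSZ))), add(add(Z, Z), add(Z, Z)))
  step 2: S(add(add(SZ, mul(SSZ, SSSZ)), add(add(Z, Z), add(Z, Z))))
  step 3: S(add(S(add(Z, mul(SSZ, SSSZ))), add(add(Z, Z), add(Z, Z))))
  step 4: S(S(add(add(Z, mul(SSZ, SSSZ)), add(add(Z, Z), add(Z, Z)))))
  step 5: S(S(add(mul(SSZ, SSSZ), add(add(Z, Z), add(Z, Z)))))
  step 6: S(S(add(add(SSSZ, mul(SZ, SSSZ)), add(add(Z, Z), add(Z, Z)))))
  step 7: S(S(add(S(add(SSZ, mul(SZ, SSSZ))), add(add(Z, Z), add(Z, Z)))))
  step 8: S(S(S(add(add(SSZ, mul(SZ, SSSZ)), add(add(Z, Z), add(Z, Z))))))
  step 9: S(S(S(add(S(add(SZ, mul(SZ, SSSZ))), add(add(Z, Z), add(Z, Z))))))
  step 10: S(S(S(S(add(add(SZ, mul(SZ, SSSZ)), add(add(Z, Z), add(Z, Z)))))))
  step 11: S(S(S(S(add(S(add(Z, mul(SZ, SSSZ))), add(add(Z, Z), add(Z, Z)))))))
  step 12: S(S(S(S(S(add(add(Z, mul(SZ, SSSZ)), add(add(Z, Z), add(Z, Z))))))))
  step 13: S(S(S(S(S(add(mul(SZ, SSSZ), add(add(Z, Z), add(Z, Z))))))))
  step 14: S(S(S(S(S(add(add(SSSZ, mul(Z, SSSZ)), add(add(Z, Z), add(Z, Z))))))))
  step 15: S(S(S(S(S(add(S(add(SSZ, mul(Z, SSSZ))), add(add(Z, Z), add(Z, Z))))))))
  step 16: S(S(S(S(S(S(add(add(SSZ, mul(Z, SSSZ)), add(add(Z, Z), add(Z, Z)))))))))
  step 17: S(S(S(S(S(S(add(S(add(SZ, mul(Z, SSSZ))), add(add(Z, Z), add(Z, Z)))))))))
  step 18: S(S(S(S(S(S(S(add(add(SZ, mul(Z, SSSZ)), add(add(Z, Z), add(Z, Z))))))))))
  step 19: S(S(S(S(S(S(S(add(S(add(Z, mul(Z, SSSZ))), add(add(Z, Z), add(Z, Z))))))))))
  step 20: S(S(S(S(S(S(S(S(add(add(Z, mul(Z, SSSZ)), add(add(Z, Z), add(Z, Z)))))))))))
  step 21: S(S(S(S(S(S(S(S(add(mul(Z, SSSZ), add(add(Z, Z), add(Z, Z)))))))))))
  step 22: S(S(S(S(S(S(S(S(add(Z, add(add(Z, Z), add(Z, Z)))))))))))
  step 23: S(S(S(S(S(S(S(S(add(add(Z, Z), add(Z, Z))))))))))
  step 24: S(S(S(S(S(S(S(S(add(Z, add(Z, Z))))))))))
  step 25: S(S(S(S(S(S(S(S(add(Z, Z)))))))))
  step 26: S^8(Z)

Answer: SAME — A ⇓ S^8(Z), B ⇓ S^8(Z)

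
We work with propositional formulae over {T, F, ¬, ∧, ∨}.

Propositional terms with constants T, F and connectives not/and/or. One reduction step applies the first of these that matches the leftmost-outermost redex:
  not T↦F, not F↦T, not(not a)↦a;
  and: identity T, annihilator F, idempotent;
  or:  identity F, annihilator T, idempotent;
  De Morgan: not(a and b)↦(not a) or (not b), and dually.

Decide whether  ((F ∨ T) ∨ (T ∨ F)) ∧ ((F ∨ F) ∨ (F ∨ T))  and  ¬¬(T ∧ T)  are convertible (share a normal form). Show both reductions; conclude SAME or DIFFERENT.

Answer: SAME — A ⇓ T, B ⇓ T

Working:
Term A:
  start: ((F ∨ T) ∨ (T ∨ F)) ∧ ((F ∨ F) ∨ (F ∨ T))
  →1  (T ∨ (T ∨ F)) ∧ ((F ∨ F) ∨ (F ∨ T))
  →2  T ∧ ((F ∨ F) ∨ (F ∨ T))
  →3  (F ∨ F) ∨ (F ∨ T)
  →4  F ∨ (F ∨ T)
  →5  F ∨ T
  →6  T

Term B:
  start: ¬¬(T ∧ T)
  →1  T ∧ T
  →2  T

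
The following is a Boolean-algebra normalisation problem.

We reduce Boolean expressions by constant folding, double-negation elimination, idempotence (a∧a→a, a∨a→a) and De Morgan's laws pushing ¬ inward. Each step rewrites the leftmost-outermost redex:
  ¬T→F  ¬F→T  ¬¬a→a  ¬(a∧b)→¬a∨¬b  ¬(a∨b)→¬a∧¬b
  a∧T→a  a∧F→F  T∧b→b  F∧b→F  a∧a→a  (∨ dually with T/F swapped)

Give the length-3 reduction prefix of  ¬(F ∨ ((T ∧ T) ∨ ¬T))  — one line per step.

Answer: after 3 steps: ¬((T ∧ T) ∨ ¬T)

Working:
  start: ¬(F ∨ ((T ∧ T) ∨ ¬T))
  →1  ¬F ∧ ¬((T ∧ T) ∨ ¬T)
  →2  T ∧ ¬((T ∧ T) ∨ ¬T)
  →3  ¬((T ∧ T) ∨ ¬T)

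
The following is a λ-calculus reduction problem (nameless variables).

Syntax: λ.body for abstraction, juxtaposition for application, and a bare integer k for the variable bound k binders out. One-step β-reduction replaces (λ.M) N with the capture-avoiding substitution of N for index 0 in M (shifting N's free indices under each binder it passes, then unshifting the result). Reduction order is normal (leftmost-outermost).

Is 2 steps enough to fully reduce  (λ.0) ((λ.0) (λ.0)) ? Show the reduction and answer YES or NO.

  start: (λ.0) ((λ.0) (λ.0))
  →1  (λ.0) (λ.0)
  →2  λ.0

Answer: YES — reaches normal form λ.0 in 2 ≤ 2 steps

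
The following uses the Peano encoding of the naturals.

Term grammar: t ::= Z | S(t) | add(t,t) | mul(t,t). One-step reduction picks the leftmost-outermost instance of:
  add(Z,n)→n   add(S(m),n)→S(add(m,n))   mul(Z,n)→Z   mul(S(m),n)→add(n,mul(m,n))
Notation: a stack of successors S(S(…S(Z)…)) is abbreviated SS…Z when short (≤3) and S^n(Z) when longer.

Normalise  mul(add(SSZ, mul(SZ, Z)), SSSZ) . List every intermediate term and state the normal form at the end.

  start: mul(add(SSZ, mul(SZ, Z)), SSSZ)
  step 1: mul(S(add(SZ, mul(SZ, Z))), SSSZ)
  step 2: add(SSSZ, mul(add(SZ, mul(SZ, Z)), SSSZ))
  step 3: S(add(SSZ, mul(add(SZ, mul(SZ, Z)), SSSZ)))
  step 4: S(S(add(SZ, mul(add(SZ, mul(SZ, Z)), SSSZ))))
  step 5: S(S(S(add(Z, mul(add(SZ, mul(SZ, Z)), SSSZ)))))
  step 6: S(S(S(mul(add(SZ, mul(SZ, Z)), SSSZ))))
  step 7: S(S(S(mul(S(add(Z, mul(SZ, Z))), SSSZ))))
  step 8: S(S(S(add(SSSZ, mul(add(Z, mul(SZ, Z)), SSSZ)))))
  step 9: S(S(S(S(add(SSZ, mul(add(Z, mul(SZ, Z)), SSSZ))))))
  step 10: S(S(S(S(S(add(SZ, mul(add(Z, mul(SZ, Z)), SSSZ)))))))
  step 11: S(S(S(S(S(S(add(Z, mul(add(Z, mul(SZ, Z)), SSSZ))))))))
  step 12: S(S(S(S(S(S(mul(add(Z, mul(SZ, Z)), SSSZ)))))))
  step 13: S(S(S(S(S(S(mul(mul(SZ, Z), SSSZ)))))))
  step 14: S(S(S(S(S(S(mul(add(Z, mul(Z, Z)), SSSZ)))))))
  step 15: S(S(S(S(S(S(mul(mul(Z, Z), SSSZ)))))))
  step 16: S(S(S(S(S(S(mul(Z, SSSZ)))))))
  step 17: S^6(Z)

Answer: normal form = S^6(Z)  (in 17 steps)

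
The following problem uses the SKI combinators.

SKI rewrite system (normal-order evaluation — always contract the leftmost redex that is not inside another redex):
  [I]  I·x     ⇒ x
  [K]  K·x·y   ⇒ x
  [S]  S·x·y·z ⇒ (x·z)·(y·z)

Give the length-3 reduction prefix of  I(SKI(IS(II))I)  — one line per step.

  start: I(SKI(IS(II))I)
  →1  SKI(IS(II))I
  →2  K(IS(II))(I(IS(II)))I
  →3  IS(II)I

Answer: after 3 steps: IS(II)I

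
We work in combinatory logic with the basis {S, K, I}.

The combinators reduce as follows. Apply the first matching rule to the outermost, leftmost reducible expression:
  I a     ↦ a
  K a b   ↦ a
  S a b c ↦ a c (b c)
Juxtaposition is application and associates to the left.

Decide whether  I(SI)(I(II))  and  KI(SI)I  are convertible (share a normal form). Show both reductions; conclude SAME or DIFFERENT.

Answer: DIFFERENT — A ⇓ SII, B ⇓ I

Derivation:
Term A:
  start: I(SI)(I(II))
  →1  SI(I(II))
  →2  SI(II)
  →3  SII

Term B:
  start: KI(SI)I
  →1  II
  →2  I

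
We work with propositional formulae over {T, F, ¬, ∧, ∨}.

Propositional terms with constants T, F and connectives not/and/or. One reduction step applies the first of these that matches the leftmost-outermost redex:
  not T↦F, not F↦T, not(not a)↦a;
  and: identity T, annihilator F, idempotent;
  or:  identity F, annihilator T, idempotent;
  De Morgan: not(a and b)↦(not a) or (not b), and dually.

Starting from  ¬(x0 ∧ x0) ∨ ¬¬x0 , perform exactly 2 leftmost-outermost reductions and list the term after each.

Answer: after 2 steps: ¬x0 ∨ ¬¬x0

Working:
  start: ¬(x0 ∧ x0) ∨ ¬¬x0
  →1  (¬x0 ∨ ¬x0) ∨ ¬¬x0
  →2  ¬x0 ∨ ¬¬x0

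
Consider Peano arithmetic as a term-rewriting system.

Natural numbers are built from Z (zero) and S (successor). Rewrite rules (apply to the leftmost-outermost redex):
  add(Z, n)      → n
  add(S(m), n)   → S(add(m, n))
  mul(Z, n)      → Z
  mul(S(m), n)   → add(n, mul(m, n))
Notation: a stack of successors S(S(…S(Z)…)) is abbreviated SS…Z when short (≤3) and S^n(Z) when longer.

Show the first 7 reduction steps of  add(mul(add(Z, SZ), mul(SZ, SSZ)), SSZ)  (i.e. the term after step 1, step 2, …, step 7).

  start: add(mul(add(Z, SZ), mul(SZ, SSZ)), SSZ)
  step 1: add(mul(SZ, mul(SZ, SSZ)), SSZ)
  step 2: add(add(mul(SZ, SSZ), mul(Z, mul(SZ, SSZ))), SSZ)
  step 3: add(add(add(SSZ, mul(Z, SSZ)), mul(Z, mul(SZ, SSZ))), SSZ)
  step 4: add(add(S(add(SZ, mul(Z, SSZ))), mul(Z, mul(SZ, SSZ))), SSZ)
  step 5: add(S(add(add(SZ, mul(Z, SSZ)), mul(Z, mul(SZ, SSZ)))), SSZ)
  step 6: S(add(add(add(SZ, mul(Z, SSZ)), mul(Z, mul(SZ, SSZ))), SSZ))
  step 7: S(add(add(S(add(Z, mul(Z, SSZ))), mul(Z, mul(SZ, SSZ))), SSZ))

Answer: after 7 steps: S(add(add(S(add(Z, mul(Z, SSZ))), mul(Z, mul(SZ, SSZ))), SSZ))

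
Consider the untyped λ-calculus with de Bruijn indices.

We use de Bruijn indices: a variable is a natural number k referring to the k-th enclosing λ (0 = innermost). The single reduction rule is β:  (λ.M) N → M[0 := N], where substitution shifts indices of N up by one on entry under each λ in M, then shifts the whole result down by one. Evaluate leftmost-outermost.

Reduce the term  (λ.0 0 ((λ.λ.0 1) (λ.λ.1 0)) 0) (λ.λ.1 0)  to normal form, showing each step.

Answer: normal form = λ.λ.1 0  (in 9 steps)

Reduction:
  start: (λ.0 0 ((λ.λ.0 1) (λ.λ.1 0)) 0) (λ.λ.1 0)
  step 1: (λ.λ.1 0) (λ.λ.1 0) ((λ.λ.0 1) (λ.λ.1 0)) (λ.λ.1 0)
  step 2: (λ.(λ.λ.1 0) 0) ((λ.λ.0 1) (λ.λ.1 0)) (λ.λ.1 0)
  step 3: (λ.λ.1 0) ((λ.λ.0 1) (λ.λ.1 0)) (λ.λ.1 0)
  step 4: (λ.(λ.λ.0 1) (λ.λ.1 0) 0) (λ.λ.1 0)
  step 5: (λ.λ.0 1) (λ.λ.1 0) (λ.λ.1 0)
  step 6: (λ.0 (λ.λ.1 0)) (λ.λ.1 0)
  step 7: (λ.λ.1 0) (λ.λ.1 0)
  step 8: λ.(λ.λ.1 0) 0
  step 9: λ.λ.1 0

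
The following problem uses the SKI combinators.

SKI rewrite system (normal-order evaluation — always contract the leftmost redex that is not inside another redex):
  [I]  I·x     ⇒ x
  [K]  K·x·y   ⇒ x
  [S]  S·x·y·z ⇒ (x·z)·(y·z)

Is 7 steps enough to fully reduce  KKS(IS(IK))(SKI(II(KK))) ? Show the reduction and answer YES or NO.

  start: KKS(IS(IK))(SKI(II(KK)))
  [1] K(IS(IK))(SKI(II(KK)))
  [2] IS(IK)
  [3] S(IK)
  [4] SK

Answer: YES — reaches normal form SK in 4 ≤ 7 steps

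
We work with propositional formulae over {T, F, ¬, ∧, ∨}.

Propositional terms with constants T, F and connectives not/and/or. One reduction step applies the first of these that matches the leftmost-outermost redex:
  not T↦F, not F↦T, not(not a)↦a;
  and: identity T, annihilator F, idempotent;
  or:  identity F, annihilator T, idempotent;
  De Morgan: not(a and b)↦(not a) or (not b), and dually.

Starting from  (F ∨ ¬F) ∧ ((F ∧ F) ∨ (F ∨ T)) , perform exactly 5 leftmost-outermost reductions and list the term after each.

  start: (F ∨ ¬F) ∧ ((F ∧ F) ∨ (F ∨ T))
  [1] ¬F ∧ ((F ∧ F) ∨ (F ∨ T))
  [2] T ∧ ((F ∧ F) ∨ (F ∨ T))
  [3] (F ∧ F) ∨ (F ∨ T)
  [4] F ∨ (F ∨ T)
  [5] F ∨ T

Answer: after 5 steps: F ∨ T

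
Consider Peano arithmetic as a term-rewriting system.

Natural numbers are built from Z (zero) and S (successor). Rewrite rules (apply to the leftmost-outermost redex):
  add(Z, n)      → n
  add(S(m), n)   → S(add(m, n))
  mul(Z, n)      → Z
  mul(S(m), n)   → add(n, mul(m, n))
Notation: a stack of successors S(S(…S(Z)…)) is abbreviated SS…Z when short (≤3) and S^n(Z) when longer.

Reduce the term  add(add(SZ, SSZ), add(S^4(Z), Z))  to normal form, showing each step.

  start: add(add(SZ, SSZ), add(S^4(Z), Z))
  [1] add(S(add(Z, SSZ)), add(S^4(Z), Z))
  [2] S(add(add(Z, SSZ), add(S^4(Z), Z)))
  [3] S(add(SSZ, add(S^4(Z), Z)))
  [4] S(S(add(SZ, add(S^4(Z), Z))))
  [5] S(S(S(add(Z, add(S^4(Z), Z)))))
  [6] S(S(S(add(S^4(Z), Z))))
  [7] S(S(S(S(add(SSSZ, Z)))))
  [8] S(S(S(S(S(add(SSZ, Z))))))
  [9] S(S(S(S(S(S(add(SZ, Z)))))))
  [10] S(S(S(S(S(S(S(add(Z, Z))))))))
  [11] S^7(Z)

Answer: normal form = S^7(Z)  (in 11 steps)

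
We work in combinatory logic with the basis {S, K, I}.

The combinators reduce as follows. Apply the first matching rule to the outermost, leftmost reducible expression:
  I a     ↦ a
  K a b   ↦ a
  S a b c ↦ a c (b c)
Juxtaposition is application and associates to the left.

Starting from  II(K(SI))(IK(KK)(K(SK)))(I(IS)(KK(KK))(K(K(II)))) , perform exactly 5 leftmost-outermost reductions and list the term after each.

  start: II(K(SI))(IK(KK)(K(SK)))(I(IS)(KK(KK))(K(K(II))))
  step 1: I(K(SI))(IK(KK)(K(SK)))(I(IS)(KK(KK))(K(K(II))))
  step 2: K(SI)(IK(KK)(K(SK)))(I(IS)(KK(KK))(K(K(II))))
  step 3: SI(I(IS)(KK(KK))(K(K(II))))
  step 4: SI(IS(KK(KK))(K(K(II))))
  step 5: SI(S(KK(KK))(K(K(II))))

Answer: after 5 steps: SI(S(KK(KK))(K(K(II))))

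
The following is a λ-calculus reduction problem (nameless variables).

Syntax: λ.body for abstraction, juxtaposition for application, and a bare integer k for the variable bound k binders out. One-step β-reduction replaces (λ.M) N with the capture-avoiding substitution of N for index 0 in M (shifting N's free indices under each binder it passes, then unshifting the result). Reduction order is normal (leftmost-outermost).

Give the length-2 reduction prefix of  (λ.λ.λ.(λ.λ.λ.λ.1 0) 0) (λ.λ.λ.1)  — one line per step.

Answer: after 2 steps: λ.λ.λ.λ.λ.1 0

Reduction:
  start: (λ.λ.λ.(λ.λ.λ.λ.1 0) 0) (λ.λ.λ.1)
  step 1: λ.λ.(λ.λ.λ.λ.1 0) 0
  step 2: λ.λ.λ.λ.λ.1 0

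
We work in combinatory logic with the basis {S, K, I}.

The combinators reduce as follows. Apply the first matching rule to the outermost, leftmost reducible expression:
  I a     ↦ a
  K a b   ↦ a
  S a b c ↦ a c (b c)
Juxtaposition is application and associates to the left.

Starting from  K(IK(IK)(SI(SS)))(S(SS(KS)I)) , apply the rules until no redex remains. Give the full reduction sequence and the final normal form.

  start: K(IK(IK)(SI(SS)))(S(SS(KS)I))
  step 1: IK(IK)(SI(SS))
  step 2: K(IK)(SI(SS))
  step 3: IK
  step 4: K

Answer: normal form = K  (in 4 steps)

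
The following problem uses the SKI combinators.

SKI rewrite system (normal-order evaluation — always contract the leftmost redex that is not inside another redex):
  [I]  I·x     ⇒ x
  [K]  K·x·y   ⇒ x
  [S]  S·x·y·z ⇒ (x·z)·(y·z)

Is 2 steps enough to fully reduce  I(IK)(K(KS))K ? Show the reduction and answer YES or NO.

  start: I(IK)(K(KS))K
  →1  IK(K(KS))K
  →2  K(K(KS))K

Answer: NO — after 2 steps the term is K(K(KS))K, not yet normal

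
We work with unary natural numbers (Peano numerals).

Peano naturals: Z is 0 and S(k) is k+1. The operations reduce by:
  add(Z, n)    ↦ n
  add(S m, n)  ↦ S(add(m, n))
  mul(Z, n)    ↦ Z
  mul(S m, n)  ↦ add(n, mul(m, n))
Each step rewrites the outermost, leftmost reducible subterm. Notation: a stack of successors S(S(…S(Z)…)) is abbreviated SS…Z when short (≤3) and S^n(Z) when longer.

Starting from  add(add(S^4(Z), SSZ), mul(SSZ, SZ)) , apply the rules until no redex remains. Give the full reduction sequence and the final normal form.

  start: add(add(S^4(Z), SSZ), mul(SSZ, SZ))
  →1  add(S(add(SSSZ, SSZ)), mul(SSZ, SZ))
  →2  S(add(add(SSSZ, SSZ), mul(SSZ, SZ)))
  →3  S(add(S(add(SSZ, SSZ)), mul(SSZ, SZ)))
  →4  S(S(add(add(SSZ, SSZ), mul(SSZ, SZ))))
  →5  S(S(add(S(add(SZ, SSZ)), mul(SSZ, SZ))))
  →6  S(S(S(add(add(SZ, SSZ), mul(SSZ, SZ)))))
  →7  S(S(S(add(S(add(Z, SSZ)), mul(SSZ, SZ)))))
  →8  S(S(S(S(add(add(Z, SSZ), mul(SSZ, SZ))))))
  →9  S(S(S(S(add(SSZ, mul(SSZ, SZ))))))
  →10  S(S(S(S(S(add(SZ, mul(SSZ, SZ)))))))
  →11  S(S(S(S(S(S(add(Z, mul(SSZ, SZ))))))))
  →12  S(S(S(S(S(S(mul(SSZ, SZ)))))))
  →13  S(S(S(S(S(S(add(SZ, mul(SZ, SZ))))))))
  →14  S(S(S(S(S(S(S(add(Z, mul(SZ, SZ)))))))))
  →15  S(S(S(S(S(S(S(mul(SZ, SZ))))))))
  →16  S(S(S(S(S(S(S(add(SZ, mul(Z, SZ)))))))))
  →17  S(S(S(S(S(S(S(S(add(Z, mul(Z, SZ))))))))))
  →18  S(S(S(S(S(S(S(S(mul(Z, SZ)))))))))
  →19  S^8(Z)

Answer: normal form = S^8(Z)  (in 19 steps)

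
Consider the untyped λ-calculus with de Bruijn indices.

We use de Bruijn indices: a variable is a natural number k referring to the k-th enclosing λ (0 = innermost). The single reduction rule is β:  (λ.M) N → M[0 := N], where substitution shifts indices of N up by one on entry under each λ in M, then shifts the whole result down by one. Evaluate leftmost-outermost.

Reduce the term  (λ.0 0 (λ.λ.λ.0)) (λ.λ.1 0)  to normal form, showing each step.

  start: (λ.0 0 (λ.λ.λ.0)) (λ.λ.1 0)
  step 1: (λ.λ.1 0) (λ.λ.1 0) (λ.λ.λ.0)
  step 2: (λ.(λ.λ.1 0) 0) (λ.λ.λ.0)
  step 3: (λ.λ.1 0) (λ.λ.λ.0)
  step 4: λ.(λ.λ.λ.0) 0
  step 5: λ.λ.λ.0

Answer: normal form = λ.λ.λ.0  (in 5 steps)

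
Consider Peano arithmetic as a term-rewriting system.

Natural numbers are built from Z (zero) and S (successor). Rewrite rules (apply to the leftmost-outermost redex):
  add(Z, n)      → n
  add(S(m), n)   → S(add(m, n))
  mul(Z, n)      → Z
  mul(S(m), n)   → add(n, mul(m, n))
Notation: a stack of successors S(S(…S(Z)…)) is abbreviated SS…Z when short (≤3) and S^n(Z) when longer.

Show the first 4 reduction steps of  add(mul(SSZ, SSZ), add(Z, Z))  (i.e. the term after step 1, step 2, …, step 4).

  start: add(mul(SSZ, SSZ), add(Z, Z))
  step 1: add(add(SSZ, mul(SZ, SSZ)), add(Z, Z))
  step 2: add(S(add(SZ, mul(SZ, SSZ))), add(Z, Z))
  step 3: S(add(add(SZ, mul(SZ, SSZ)), add(Z, Z)))
  step 4: S(add(S(add(Z, mul(SZ, SSZ))), add(Z, Z)))

Answer: after 4 steps: S(add(S(add(Z, mul(SZ, SSZ))), add(Z, Z)))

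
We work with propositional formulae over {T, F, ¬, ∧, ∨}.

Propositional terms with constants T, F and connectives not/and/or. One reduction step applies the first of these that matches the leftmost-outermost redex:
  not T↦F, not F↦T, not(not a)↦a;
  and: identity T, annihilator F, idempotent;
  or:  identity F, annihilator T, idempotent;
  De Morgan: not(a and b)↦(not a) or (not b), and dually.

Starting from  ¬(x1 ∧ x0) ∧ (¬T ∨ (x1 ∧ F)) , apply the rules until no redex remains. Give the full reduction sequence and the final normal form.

Answer: normal form = F  (in 5 steps)

Working:
  start: ¬(x1 ∧ x0) ∧ (¬T ∨ (x1 ∧ F))
  →1  (¬x1 ∨ ¬x0) ∧ (¬T ∨ (x1 ∧ F))
  →2  (¬x1 ∨ ¬x0) ∧ (F ∨ (x1 ∧ F))
  →3  (¬x1 ∨ ¬x0) ∧ (x1 ∧ F)
  →4  (¬x1 ∨ ¬x0) ∧ F
  →5  F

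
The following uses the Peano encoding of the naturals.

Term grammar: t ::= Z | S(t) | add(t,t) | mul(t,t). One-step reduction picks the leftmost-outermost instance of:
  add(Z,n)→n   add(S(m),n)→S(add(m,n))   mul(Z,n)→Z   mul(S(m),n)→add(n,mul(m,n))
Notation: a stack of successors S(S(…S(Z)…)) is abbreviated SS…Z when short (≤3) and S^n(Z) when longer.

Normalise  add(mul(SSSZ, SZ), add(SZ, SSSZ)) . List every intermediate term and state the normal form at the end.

  start: add(mul(SSSZ, SZ), add(SZ, SSSZ))
  step 1: add(add(SZ, mul(SSZ, SZ)), add(SZ, SSSZ))
  step 2: add(S(add(Z, mul(SSZ, SZ))), add(SZ, SSSZ))
  step 3: S(add(add(Z, mul(SSZ, SZ)), add(SZ, SSSZ)))
  step 4: S(add(mul(SSZ, SZ), add(SZ, SSSZ)))
  step 5: S(add(add(SZ, mul(SZ, SZ)), add(SZ, SSSZ)))
  step 6: S(add(S(add(Z, mul(SZ, SZ))), add(SZ, SSSZ)))
  step 7: S(S(add(add(Z, mul(SZ, SZ)), add(SZ, SSSZ))))
  step 8: S(S(add(mul(SZ, SZ), add(SZ, SSSZ))))
  step 9: S(S(add(add(SZ, mul(Z, SZ)), add(SZ, SSSZ))))
  step 10: S(S(add(S(add(Z, mul(Z, SZ))), add(SZ, SSSZ))))
  step 11: S(S(S(add(add(Z, mul(Z, SZ)), add(SZ, SSSZ)))))
  step 12: S(S(S(add(mul(Z, SZ), add(SZ, SSSZ)))))
  step 13: S(S(S(add(Z, add(SZ, SSSZ)))))
  step 14: S(S(S(add(SZ, SSSZ))))
  step 15: S(S(S(S(add(Z, SSSZ)))))
  step 16: S^7(Z)

Answer: normal form = S^7(Z)  (in 16 steps)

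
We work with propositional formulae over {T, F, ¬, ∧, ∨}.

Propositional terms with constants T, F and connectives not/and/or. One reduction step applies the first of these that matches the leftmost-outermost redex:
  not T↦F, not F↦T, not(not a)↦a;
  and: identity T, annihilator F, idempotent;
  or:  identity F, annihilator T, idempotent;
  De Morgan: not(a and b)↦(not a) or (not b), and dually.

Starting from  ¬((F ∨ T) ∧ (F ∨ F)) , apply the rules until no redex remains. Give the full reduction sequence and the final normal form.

Answer: normal form = T  (in 9 steps)

Working:
  start: ¬((F ∨ T) ∧ (F ∨ F))
  →1  ¬(F ∨ T) ∨ ¬(F ∨ F)
  →2  (¬F ∧ ¬T) ∨ ¬(F ∨ F)
  →3  (T ∧ ¬T) ∨ ¬(F ∨ F)
  →4  ¬T ∨ ¬(F ∨ F)
  →5  F ∨ ¬(F ∨ F)
  →6  ¬(F ∨ F)
  →7  ¬F ∧ ¬F
  →8  ¬F
  →9  T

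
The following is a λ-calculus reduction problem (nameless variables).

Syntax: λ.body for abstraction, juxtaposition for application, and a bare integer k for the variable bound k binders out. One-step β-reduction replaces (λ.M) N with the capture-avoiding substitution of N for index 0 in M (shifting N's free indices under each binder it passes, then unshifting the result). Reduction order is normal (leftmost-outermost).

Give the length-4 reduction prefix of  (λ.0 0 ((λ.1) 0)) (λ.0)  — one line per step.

Answer: after 4 steps: λ.0

Derivation:
  start: (λ.0 0 ((λ.1) 0)) (λ.0)
  step 1: (λ.0) (λ.0) ((λ.λ.0) (λ.0))
  step 2: (λ.0) ((λ.λ.0) (λ.0))
  step 3: (λ.λ.0) (λ.0)
  step 4: λ.0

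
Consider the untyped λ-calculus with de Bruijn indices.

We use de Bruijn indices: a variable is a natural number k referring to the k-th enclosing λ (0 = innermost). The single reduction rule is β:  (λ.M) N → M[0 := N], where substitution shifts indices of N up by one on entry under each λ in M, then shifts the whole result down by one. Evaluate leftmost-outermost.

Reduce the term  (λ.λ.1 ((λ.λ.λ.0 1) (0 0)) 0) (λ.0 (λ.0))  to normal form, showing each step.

  start: (λ.λ.1 ((λ.λ.λ.0 1) (0 0)) 0) (λ.0 (λ.0))
  →1  λ.(λ.0 (λ.0)) ((λ.λ.λ.0 1) (0 0)) 0
  →2  λ.(λ.λ.λ.0 1) (0 0) (λ.0) 0
  →3  λ.(λ.λ.0 1) (λ.0) 0
  →4  λ.(λ.0 (λ.0)) 0
  →5  λ.0 (λ.0)

Answer: normal form = λ.0 (λ.0)  (in 5 steps)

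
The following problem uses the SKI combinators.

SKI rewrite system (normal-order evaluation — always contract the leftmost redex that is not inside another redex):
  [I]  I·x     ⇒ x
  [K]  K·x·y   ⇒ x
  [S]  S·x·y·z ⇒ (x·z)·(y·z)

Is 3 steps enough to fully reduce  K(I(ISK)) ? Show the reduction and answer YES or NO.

  start: K(I(ISK))
  →1  K(ISK)
  →2  K(SK)

Answer: YES — reaches normal form K(SK) in 2 ≤ 3 steps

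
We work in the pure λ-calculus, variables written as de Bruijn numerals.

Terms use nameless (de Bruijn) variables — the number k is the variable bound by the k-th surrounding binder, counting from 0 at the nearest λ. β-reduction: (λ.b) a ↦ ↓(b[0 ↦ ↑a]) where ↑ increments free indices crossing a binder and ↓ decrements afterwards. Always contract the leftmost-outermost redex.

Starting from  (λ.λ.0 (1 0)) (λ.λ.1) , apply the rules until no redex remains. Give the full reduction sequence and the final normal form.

Answer: normal form = λ.0 (λ.1)  (in 2 steps)

Working:
  start: (λ.λ.0 (1 0)) (λ.λ.1)
  →1  λ.0 ((λ.λ.1) 0)
  →2  λ.0 (λ.1)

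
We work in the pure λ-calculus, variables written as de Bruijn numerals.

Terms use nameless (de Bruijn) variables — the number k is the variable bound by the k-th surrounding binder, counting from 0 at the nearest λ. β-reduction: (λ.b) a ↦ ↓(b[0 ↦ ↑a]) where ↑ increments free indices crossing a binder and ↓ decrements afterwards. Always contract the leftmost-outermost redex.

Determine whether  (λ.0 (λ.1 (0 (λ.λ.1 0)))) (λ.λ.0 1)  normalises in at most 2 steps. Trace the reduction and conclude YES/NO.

Answer: NO — after 2 steps the term is λ.0 (λ.(λ.λ.0 1) (0 (λ.λ.1 0))), not yet normal

Derivation:
  start: (λ.0 (λ.1 (0 (λ.λ.1 0)))) (λ.λ.0 1)
  [1] (λ.λ.0 1) (λ.(λ.λ.0 1) (0 (λ.λ.1 0)))
  [2] λ.0 (λ.(λ.λ.0 1) (0 (λ.λ.1 0)))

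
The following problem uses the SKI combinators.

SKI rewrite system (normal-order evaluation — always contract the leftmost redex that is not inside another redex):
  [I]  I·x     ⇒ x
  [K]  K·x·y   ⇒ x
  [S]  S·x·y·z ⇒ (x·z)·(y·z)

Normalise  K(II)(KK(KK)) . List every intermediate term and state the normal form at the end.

  start: K(II)(KK(KK))
  step 1: II
  step 2: I

Answer: normal form = I  (in 2 steps)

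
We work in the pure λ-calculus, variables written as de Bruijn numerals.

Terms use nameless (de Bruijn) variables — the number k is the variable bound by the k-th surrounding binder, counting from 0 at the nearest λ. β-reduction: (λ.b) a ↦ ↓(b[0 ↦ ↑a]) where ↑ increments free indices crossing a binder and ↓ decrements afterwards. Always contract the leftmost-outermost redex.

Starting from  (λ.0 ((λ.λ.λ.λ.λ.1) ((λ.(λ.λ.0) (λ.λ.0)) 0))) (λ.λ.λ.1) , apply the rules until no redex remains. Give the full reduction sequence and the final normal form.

Answer: normal form = λ.λ.1  (in 2 steps)

Derivation:
  start: (λ.0 ((λ.λ.λ.λ.λ.1) ((λ.(λ.λ.0) (λ.λ.0)) 0))) (λ.λ.λ.1)
  →1  (λ.λ.λ.1) ((λ.λ.λ.λ.λ.1) ((λ.(λ.λ.0) (λ.λ.0)) (λ.λ.λ.1)))
  →2  λ.λ.1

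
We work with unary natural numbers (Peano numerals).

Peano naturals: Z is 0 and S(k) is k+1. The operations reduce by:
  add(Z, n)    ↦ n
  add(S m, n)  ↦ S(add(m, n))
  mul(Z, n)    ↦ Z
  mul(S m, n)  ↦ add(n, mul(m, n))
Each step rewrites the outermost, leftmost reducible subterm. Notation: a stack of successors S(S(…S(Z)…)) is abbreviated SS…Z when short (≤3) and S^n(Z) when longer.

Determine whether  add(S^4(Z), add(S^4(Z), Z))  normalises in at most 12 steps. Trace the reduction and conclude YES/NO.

  start: add(S^4(Z), add(S^4(Z), Z))
  →1  S(add(SSSZ, add(S^4(Z), Z)))
  →2  S(S(add(SSZ, add(S^4(Z), Z))))
  →3  S(S(S(add(SZ, add(S^4(Z), Z)))))
  →4  S(S(S(S(add(Z, add(S^4(Z), Z))))))
  →5  S(S(S(S(add(S^4(Z), Z)))))
  →6  S(S(S(S(S(add(SSSZ, Z))))))
  →7  S(S(S(S(S(S(add(SSZ, Z)))))))
  →8  S(S(S(S(S(S(S(add(SZ, Z))))))))
  →9  S(S(S(S(S(S(S(S(add(Z, Z)))))))))
  →10  S^8(Z)

Answer: YES — reaches normal form S^8(Z) in 10 ≤ 12 steps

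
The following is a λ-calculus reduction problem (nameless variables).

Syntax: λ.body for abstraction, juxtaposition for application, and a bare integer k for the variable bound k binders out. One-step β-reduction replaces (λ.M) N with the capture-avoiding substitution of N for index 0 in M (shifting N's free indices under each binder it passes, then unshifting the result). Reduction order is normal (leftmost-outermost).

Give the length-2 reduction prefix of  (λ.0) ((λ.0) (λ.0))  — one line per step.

Answer: after 2 steps: λ.0

Derivation:
  start: (λ.0) ((λ.0) (λ.0))
  [1] (λ.0) (λ.0)
  [2] λ.0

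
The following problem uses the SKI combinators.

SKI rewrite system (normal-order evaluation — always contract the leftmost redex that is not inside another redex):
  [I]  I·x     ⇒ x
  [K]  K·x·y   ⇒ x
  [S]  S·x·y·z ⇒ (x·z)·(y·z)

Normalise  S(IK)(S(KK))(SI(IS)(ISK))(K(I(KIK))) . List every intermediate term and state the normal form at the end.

Answer: normal form = KI  (in 10 steps)

Working:
  start: S(IK)(S(KK))(SI(IS)(ISK))(K(I(KIK)))
  →1  IK(SI(IS)(ISK))(S(KK)(SI(IS)(ISK)))(K(I(KIK)))
  →2  K(SI(IS)(ISK))(S(KK)(SI(IS)(ISK)))(K(I(KIK)))
  →3  SI(IS)(ISK)(K(I(KIK)))
  →4  I(ISK)(IS(ISK))(K(I(KIK)))
  →5  ISK(IS(ISK))(K(I(KIK)))
  →6  SK(IS(ISK))(K(I(KIK)))
  →7  K(K(I(KIK)))(IS(ISK)(K(I(KIK))))
  →8  K(I(KIK))
  →9  K(KIK)
  →10  KI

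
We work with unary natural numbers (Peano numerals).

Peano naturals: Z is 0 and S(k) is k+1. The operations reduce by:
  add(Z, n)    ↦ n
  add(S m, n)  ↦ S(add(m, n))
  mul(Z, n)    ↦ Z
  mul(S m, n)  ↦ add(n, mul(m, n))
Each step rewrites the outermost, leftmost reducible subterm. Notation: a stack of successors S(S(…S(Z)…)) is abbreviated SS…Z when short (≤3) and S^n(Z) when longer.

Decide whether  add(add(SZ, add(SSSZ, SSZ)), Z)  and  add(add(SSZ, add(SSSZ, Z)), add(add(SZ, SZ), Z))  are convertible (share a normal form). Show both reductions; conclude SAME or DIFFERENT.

Answer: DIFFERENT — A ⇓ S^6(Z), B ⇓ S^7(Z)

Derivation:
Term A:
  start: add(add(SZ, add(SSSZ, SSZ)), Z)
  →1  add(S(add(Z, add(SSSZ, SSZ))), Z)
  →2  S(add(add(Z, add(SSSZ, SSZ)), Z))
  →3  S(add(add(SSSZ, SSZ), Z))
  →4  S(add(S(add(SSZ, SSZ)), Z))
  →5  S(S(add(add(SSZ, SSZ), Z)))
  →6  S(S(add(S(add(SZ, SSZ)), Z)))
  →7  S(S(S(add(add(SZ, SSZ), Z))))
  →8  S(S(S(add(S(add(Z, SSZ)), Z))))
  →9  S(S(S(S(add(add(Z, SSZ), Z)))))
  →10  S(S(S(S(add(SSZ, Z)))))
  →11  S(S(S(S(S(add(SZ, Z))))))
  →12  S(S(S(S(S(S(add(Z, Z)))))))
  →13  S^6(Z)

Term B:
  start: add(add(SSZ, add(SSSZ, Z)), add(add(SZ, SZ), Z))
  →1  add(S(add(SZ, add(SSSZ, Z))), add(add(SZ, SZ), Z))
  →2  S(add(add(SZ, add(SSSZ, Z)), add(add(SZ, SZ), Z)))
  →3  S(add(S(add(Z, add(SSSZ, Z))), add(add(SZ, SZ), Z)))
  →4  S(S(add(add(Z, add(SSSZ, Z)), add(add(SZ, SZ), Z))))
  →5  S(S(add(add(SSSZ, Z), add(add(SZ, SZ), Z))))
  →6  S(S(add(S(add(SSZ, Z)), add(add(SZ, SZ), Z))))
  →7  S(S(S(add(add(SSZ, Z), add(add(SZ, SZ), Z)))))
  →8  S(S(S(add(S(add(SZ, Z)), add(add(SZ, SZ), Z)))))
  →9  S(S(S(S(add(add(SZ, Z), add(add(SZ, SZ), Z))))))
  →10  S(S(S(S(add(S(add(Z, Z)), add(add(SZ, SZ), Z))))))
  →11  S(S(S(S(S(add(add(Z, Z), add(add(SZ, SZ), Z)))))))
  →12  S(S(S(S(S(add(Z, add(add(SZ, SZ), Z)))))))
  →13  S(S(S(S(S(add(add(SZ, SZ), Z))))))
  →14  S(S(S(S(S(add(S(add(Z, SZ)), Z))))))
  →15  S(S(S(S(S(S(add(add(Z, SZ), Z)))))))
  →16  S(S(S(S(S(S(add(SZ, Z)))))))
  →17  S(S(S(S(S(S(S(add(Z, Z))))))))
  →18  S^7(Z)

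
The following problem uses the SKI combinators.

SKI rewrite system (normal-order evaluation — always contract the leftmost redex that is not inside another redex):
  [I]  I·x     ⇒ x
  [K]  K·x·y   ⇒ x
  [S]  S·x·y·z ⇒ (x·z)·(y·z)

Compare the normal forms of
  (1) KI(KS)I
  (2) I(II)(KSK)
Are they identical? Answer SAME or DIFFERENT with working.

Answer: DIFFERENT — A ⇓ I, B ⇓ S

Reduction:
Term A:
  start: KI(KS)I
  step 1: II
  step 2: I

Term B:
  start: I(II)(KSK)
  step 1: II(KSK)
  step 2: I(KSK)
  step 3: KSK
  step 4: S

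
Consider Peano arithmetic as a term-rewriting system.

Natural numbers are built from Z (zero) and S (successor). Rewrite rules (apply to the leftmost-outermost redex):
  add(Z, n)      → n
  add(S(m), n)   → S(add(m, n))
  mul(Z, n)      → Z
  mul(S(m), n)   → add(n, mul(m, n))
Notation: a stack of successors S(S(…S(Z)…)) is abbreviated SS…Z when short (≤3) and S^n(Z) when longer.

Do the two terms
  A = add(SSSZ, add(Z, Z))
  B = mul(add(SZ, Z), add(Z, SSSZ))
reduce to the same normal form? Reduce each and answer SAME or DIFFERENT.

Term A:
  start: add(SSSZ, add(Z, Z))
  →1  S(add(SSZ, add(Z, Z)))
  →2  S(S(add(SZ, add(Z, Z))))
  →3  S(S(S(add(Z, add(Z, Z)))))
  →4  S(S(S(add(Z, Z))))
  →5  SSSZ

Term B:
  start: mul(add(SZ, Z), add(Z, SSSZ))
  →1  mul(S(add(Z, Z)), add(Z, SSSZ))
  →2  add(add(Z, SSSZ), mul(add(Z, Z), add(Z, SSSZ)))
  →3  add(SSSZ, mul(add(Z, Z), add(Z, SSSZ)))
  →4  S(add(SSZ, mul(add(Z, Z), add(Z, SSSZ))))
  →5  S(S(add(SZ, mul(add(Z, Z), add(Z, SSSZ)))))
  →6  S(S(S(add(Z, mul(add(Z, Z), add(Z, SSSZ))))))
  →7  S(S(S(mul(add(Z, Z), add(Z, SSSZ)))))
  →8  S(S(S(mul(Z, add(Z, SSSZ)))))
  →9  SSSZ

Answer: SAME — A ⇓ SSSZ, B ⇓ SSSZ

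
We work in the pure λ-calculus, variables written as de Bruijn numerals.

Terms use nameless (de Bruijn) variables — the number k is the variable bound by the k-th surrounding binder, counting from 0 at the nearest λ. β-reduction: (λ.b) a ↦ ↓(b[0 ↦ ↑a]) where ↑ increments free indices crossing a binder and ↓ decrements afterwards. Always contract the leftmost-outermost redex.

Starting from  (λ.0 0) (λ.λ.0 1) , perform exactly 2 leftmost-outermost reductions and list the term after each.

Answer: after 2 steps: λ.0 (λ.λ.0 1)

Reduction:
  start: (λ.0 0) (λ.λ.0 1)
  step 1: (λ.λ.0 1) (λ.λ.0 1)
  step 2: λ.0 (λ.λ.0 1)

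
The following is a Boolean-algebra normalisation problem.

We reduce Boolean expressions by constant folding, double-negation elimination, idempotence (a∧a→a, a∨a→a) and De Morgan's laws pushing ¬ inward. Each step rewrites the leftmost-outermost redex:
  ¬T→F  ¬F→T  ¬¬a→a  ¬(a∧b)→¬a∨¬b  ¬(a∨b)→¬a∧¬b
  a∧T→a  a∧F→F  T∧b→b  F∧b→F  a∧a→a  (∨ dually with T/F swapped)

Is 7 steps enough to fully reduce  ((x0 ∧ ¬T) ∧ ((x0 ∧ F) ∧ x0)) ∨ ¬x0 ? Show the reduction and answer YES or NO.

  start: ((x0 ∧ ¬T) ∧ ((x0 ∧ F) ∧ x0)) ∨ ¬x0
  →1  ((x0 ∧ F) ∧ ((x0 ∧ F) ∧ x0)) ∨ ¬x0
  →2  (F ∧ ((x0 ∧ F) ∧ x0)) ∨ ¬x0
  →3  F ∨ ¬x0
  →4  ¬x0

Answer: YES — reaches normal form ¬x0 in 4 ≤ 7 steps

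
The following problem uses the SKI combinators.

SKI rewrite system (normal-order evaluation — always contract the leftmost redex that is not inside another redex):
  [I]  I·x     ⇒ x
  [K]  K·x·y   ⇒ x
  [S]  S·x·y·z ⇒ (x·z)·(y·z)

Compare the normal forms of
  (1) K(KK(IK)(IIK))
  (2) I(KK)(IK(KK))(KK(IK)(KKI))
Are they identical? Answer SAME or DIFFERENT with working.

Answer: SAME — A ⇓ K(KK), B ⇓ K(KK)

Derivation:
Term A:
  start: K(KK(IK)(IIK))
  →1  K(K(IIK))
  →2  K(K(IK))
  →3  K(KK)

Term B:
  start: I(KK)(IK(KK))(KK(IK)(KKI))
  →1  KK(IK(KK))(KK(IK)(KKI))
  →2  K(KK(IK)(KKI))
  →3  K(K(KKI))
  →4  K(KK)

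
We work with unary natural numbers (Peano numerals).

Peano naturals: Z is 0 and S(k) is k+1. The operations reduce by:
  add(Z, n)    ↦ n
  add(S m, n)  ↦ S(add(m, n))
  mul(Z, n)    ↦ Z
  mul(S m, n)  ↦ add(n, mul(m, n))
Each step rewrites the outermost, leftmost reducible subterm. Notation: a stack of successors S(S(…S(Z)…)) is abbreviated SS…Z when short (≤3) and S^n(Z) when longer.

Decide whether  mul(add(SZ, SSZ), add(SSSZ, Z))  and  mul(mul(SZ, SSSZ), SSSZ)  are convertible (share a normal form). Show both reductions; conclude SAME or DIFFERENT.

Term A:
  start: mul(add(SZ, SSZ), add(SSSZ, Z))
  step 1: mul(S(add(Z, SSZ)), add(SSSZ, Z))
  step 2: add(add(SSSZ, Z), mul(add(Z, SSZ), add(SSSZ, Z)))
  step 3: add(S(add(SSZ, Z)), mul(add(Z, SSZ), add(SSSZ, Z)))
  step 4: S(add(add(SSZ, Z), mul(add(Z, SSZ), add(SSSZ, Z))))
  step 5: S(add(S(add(SZ, Z)), mul(add(Z, SSZ), add(SSSZ, Z))))
  step 6: S(S(add(add(SZ, Z), mul(add(Z, SSZ), add(SSSZ, Z)))))
  step 7: S(S(add(S(add(Z, Z)), mul(add(Z, SSZ), add(SSSZ, Z)))))
  step 8: S(S(S(add(add(Z, Z), mul(add(Z, SSZ), add(SSSZ, Z))))))
  step 9: S(S(S(add(Z, mul(add(Z, SSZ), add(SSSZ, Z))))))
  step 10: S(S(S(mul(add(Z, SSZ), add(SSSZ, Z)))))
  step 11: S(S(S(mul(SSZ, add(SSSZ, Z)))))
  step 12: S(S(S(add(add(SSSZ, Z), mul(SZ, add(SSSZ, Z))))))
  step 13: S(S(S(add(S(add(SSZ, Z)), mul(SZ, add(SSSZ, Z))))))
  step 14: S(S(S(S(add(add(SSZ, Z), mul(SZ, add(SSSZ, Z)))))))
  step 15: S(S(S(S(add(S(add(SZ, Z)), mul(SZ, add(SSSZ, Z)))))))
  step 16: S(S(S(S(S(add(add(SZ, Z), mul(SZ, add(SSSZ, Z))))))))
  step 17: S(S(S(S(S(add(S(add(Z, Z)), mul(SZ, add(SSSZ, Z))))))))
  step 18: S(S(S(S(S(S(add(add(Z, Z), mul(SZ, add(SSSZ, Z)))))))))
  step 19: S(S(S(S(S(S(add(Z, mul(SZ, add(SSSZ, Z)))))))))
  step 20: S(S(S(S(S(S(mul(SZ, add(SSSZ, Z))))))))
  step 21: S(S(S(S(S(S(add(add(SSSZ, Z), mul(Z, add(SSSZ, Z)))))))))
  step 22: S(S(S(S(S(S(add(S(add(SSZ, Z)), mul(Z, add(SSSZ, Z)))))))))
  step 23: S(S(S(S(S(S(S(add(add(SSZ, Z), mul(Z, add(SSSZ, Z))))))))))
  step 24: S(S(S(S(S(S(S(add(S(add(SZ, Z)), mul(Z, add(SSSZ, Z))))))))))
  step 25: S(S(S(S(S(S(S(S(add(add(SZ, Z), mul(Z, add(SSSZ, Z)))))))))))
  step 26: S(S(S(S(S(S(S(S(add(S(add(Z, Z)), mul(Z, add(SSSZ, Z)))))))))))
  step 27: S(S(S(S(S(S(S(S(S(add(add(Z, Z), mul(Z, add(SSSZ, Z))))))))))))
  step 28: S(S(S(S(S(S(S(S(S(add(Z, mul(Z, add(SSSZ, Z))))))))))))
  step 29: S(S(S(S(S(S(S(S(S(mul(Z, add(SSSZ, Z)))))))))))
  step 30: S^9(Z)

Term B:
  start: mul(mul(SZ, SSSZ), SSSZ)
  step 1: mul(add(SSSZ, mul(Z, SSSZ)), SSSZ)
  step 2: mul(S(add(SSZ, mul(Z, SSSZ))), SSSZ)
  step 3: add(SSSZ, mul(add(SSZ, mul(Z, SSSZ)), SSSZ))
  step 4: S(add(SSZ, mul(add(SSZ, mul(Z, SSSZ)), SSSZ)))
  step 5: S(S(add(SZ, mul(add(SSZ, mul(Z, SSSZ)), SSSZ))))
  step 6: S(S(S(add(Z, mul(add(SSZ, mul(Z, SSSZ)), SSSZ)))))
  step 7: S(S(S(mul(add(SSZ, mul(Z, SSSZ)), SSSZ))))
  step 8: S(S(S(mul(S(add(SZ, mul(Z, SSSZ))), SSSZ))))
  step 9: S(S(S(add(SSSZ, mul(add(SZ, mul(Z, SSSZ)), SSSZ)))))
  step 10: S(S(S(S(add(SSZ, mul(add(SZ, mul(Z, SSSZ)), SSSZ))))))
  step 11: S(S(S(S(S(add(SZ, mul(add(SZ, mul(Z, SSSZ)), SSSZ)))))))
  step 12: S(S(S(S(S(S(add(Z, mul(add(SZ, mul(Z, SSSZ)), SSSZ))))))))
  step 13: S(S(S(S(S(S(mul(add(SZ, mul(Z, SSSZ)), SSSZ)))))))
  step 14: S(S(S(S(S(S(mul(S(add(Z, mul(Z, SSSZ))), SSSZ)))))))
  step 15: S(S(S(S(S(S(add(SSSZ, mul(add(Z, mul(Z, SSSZ)), SSSZ))))))))
  step 16: S(S(S(S(S(S(S(add(SSZ, mul(add(Z, mul(Z, SSSZ)), SSSZ)))))))))
  step 17: S(S(S(S(S(S(S(S(add(SZ, mul(add(Z, mul(Z, SSSZ)), SSSZ))))))))))
  step 18: S(S(S(S(S(S(S(S(S(add(Z, mul(add(Z, mul(Z, SSSZ)), SSSZ)))))))))))
  step 19: S(S(S(S(S(S(S(S(S(mul(add(Z, mul(Z, SSSZ)), SSSZ))))))))))
  step 20: S(S(S(S(S(S(S(S(S(mul(mul(Z, SSSZ), SSSZ))))))))))
  step 21: S(S(S(S(S(S(S(S(S(mul(Z, SSSZ))))))))))
  step 22: S^9(Z)

Answer: SAME — A ⇓ S^9(Z), B ⇓ S^9(Z)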